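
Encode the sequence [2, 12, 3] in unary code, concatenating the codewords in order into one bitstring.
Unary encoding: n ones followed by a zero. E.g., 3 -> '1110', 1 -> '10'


Encode each number as n ones followed by a terminating 0:
  2 -> 110 (3 bits)
  12 -> 1111111111110 (13 bits)
  3 -> 1110 (4 bits)
Total length = 3 + 13 + 4 = 20 bits.

Unary([2, 12, 3]) = 11011111111111101110 (20 bits)


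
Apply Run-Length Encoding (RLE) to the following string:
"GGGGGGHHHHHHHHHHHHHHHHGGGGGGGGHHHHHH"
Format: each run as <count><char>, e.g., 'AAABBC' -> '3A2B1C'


Scanning runs left to right:
  i=0: run of 'G' x 6 -> '6G'
  i=6: run of 'H' x 16 -> '16H'
  i=22: run of 'G' x 8 -> '8G'
  i=30: run of 'H' x 6 -> '6H'

RLE = 6G16H8G6H


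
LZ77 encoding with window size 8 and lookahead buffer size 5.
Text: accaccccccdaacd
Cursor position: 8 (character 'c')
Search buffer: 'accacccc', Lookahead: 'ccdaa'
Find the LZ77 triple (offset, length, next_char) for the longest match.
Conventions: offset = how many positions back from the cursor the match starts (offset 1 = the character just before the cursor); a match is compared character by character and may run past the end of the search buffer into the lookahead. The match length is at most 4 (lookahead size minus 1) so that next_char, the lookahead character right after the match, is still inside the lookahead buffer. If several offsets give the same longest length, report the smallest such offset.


Try each offset into the search buffer:
  offset=1 (pos 7, char 'c'): match length 2
  offset=2 (pos 6, char 'c'): match length 2
  offset=3 (pos 5, char 'c'): match length 2
  offset=4 (pos 4, char 'c'): match length 2
  offset=5 (pos 3, char 'a'): match length 0
  offset=6 (pos 2, char 'c'): match length 1
  offset=7 (pos 1, char 'c'): match length 2
  offset=8 (pos 0, char 'a'): match length 0
Longest match has length 2, found at offsets 1, 2, 3, 4, 7; take the smallest, offset 1.
next_char = character at position 8 + 2 = 10 -> 'd'

Best match: offset=1, length=2 (matching 'cc' starting at position 7)
LZ77 triple: (1, 2, 'd')


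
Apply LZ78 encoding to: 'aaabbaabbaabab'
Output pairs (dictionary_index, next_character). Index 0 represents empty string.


LZ78 encoding steps:
Dictionary: {0: ''}
Step 1: w='' (idx 0), next='a' -> output (0, 'a'), add 'a' as idx 1
Step 2: w='a' (idx 1), next='a' -> output (1, 'a'), add 'aa' as idx 2
Step 3: w='' (idx 0), next='b' -> output (0, 'b'), add 'b' as idx 3
Step 4: w='b' (idx 3), next='a' -> output (3, 'a'), add 'ba' as idx 4
Step 5: w='a' (idx 1), next='b' -> output (1, 'b'), add 'ab' as idx 5
Step 6: w='ba' (idx 4), next='a' -> output (4, 'a'), add 'baa' as idx 6
Step 7: w='ba' (idx 4), next='b' -> output (4, 'b'), add 'bab' as idx 7


Encoded: [(0, 'a'), (1, 'a'), (0, 'b'), (3, 'a'), (1, 'b'), (4, 'a'), (4, 'b')]


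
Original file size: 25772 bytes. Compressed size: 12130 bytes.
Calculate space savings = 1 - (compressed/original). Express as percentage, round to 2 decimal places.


ratio = compressed/original = 12130/25772 = 0.470666
savings = 1 - ratio = 1 - 0.470666 = 0.529334
as a percentage: 0.529334 * 100 = 52.93%

Space savings = 1 - 12130/25772 = 52.93%


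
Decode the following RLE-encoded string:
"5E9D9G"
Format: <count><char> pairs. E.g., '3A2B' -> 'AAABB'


Expanding each <count><char> pair:
  5E -> 'EEEEE'
  9D -> 'DDDDDDDDD'
  9G -> 'GGGGGGGGG'

Decoded = EEEEEDDDDDDDDDGGGGGGGGG


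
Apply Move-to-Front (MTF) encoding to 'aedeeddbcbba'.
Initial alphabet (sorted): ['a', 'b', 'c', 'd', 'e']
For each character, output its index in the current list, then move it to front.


MTF encoding:
'a': index 0 in ['a', 'b', 'c', 'd', 'e'] -> ['a', 'b', 'c', 'd', 'e']
'e': index 4 in ['a', 'b', 'c', 'd', 'e'] -> ['e', 'a', 'b', 'c', 'd']
'd': index 4 in ['e', 'a', 'b', 'c', 'd'] -> ['d', 'e', 'a', 'b', 'c']
'e': index 1 in ['d', 'e', 'a', 'b', 'c'] -> ['e', 'd', 'a', 'b', 'c']
'e': index 0 in ['e', 'd', 'a', 'b', 'c'] -> ['e', 'd', 'a', 'b', 'c']
'd': index 1 in ['e', 'd', 'a', 'b', 'c'] -> ['d', 'e', 'a', 'b', 'c']
'd': index 0 in ['d', 'e', 'a', 'b', 'c'] -> ['d', 'e', 'a', 'b', 'c']
'b': index 3 in ['d', 'e', 'a', 'b', 'c'] -> ['b', 'd', 'e', 'a', 'c']
'c': index 4 in ['b', 'd', 'e', 'a', 'c'] -> ['c', 'b', 'd', 'e', 'a']
'b': index 1 in ['c', 'b', 'd', 'e', 'a'] -> ['b', 'c', 'd', 'e', 'a']
'b': index 0 in ['b', 'c', 'd', 'e', 'a'] -> ['b', 'c', 'd', 'e', 'a']
'a': index 4 in ['b', 'c', 'd', 'e', 'a'] -> ['a', 'b', 'c', 'd', 'e']


Output: [0, 4, 4, 1, 0, 1, 0, 3, 4, 1, 0, 4]


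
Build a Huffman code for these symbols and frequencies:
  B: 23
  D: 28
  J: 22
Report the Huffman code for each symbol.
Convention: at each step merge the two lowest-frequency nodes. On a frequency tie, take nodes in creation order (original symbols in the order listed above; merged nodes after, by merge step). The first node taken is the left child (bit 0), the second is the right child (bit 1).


Huffman tree construction:
Step 1: Merge J(22) + B(23) = 45
Step 2: Merge D(28) + (J+B)(45) = 73
Read each symbol's code off the tree from the root (left child = 0, right child = 1).

Codes:
  B: 11 (length 2)
  D: 0 (length 1)
  J: 10 (length 2)
Average code length: 118/73 = 1.6164 bits/symbol


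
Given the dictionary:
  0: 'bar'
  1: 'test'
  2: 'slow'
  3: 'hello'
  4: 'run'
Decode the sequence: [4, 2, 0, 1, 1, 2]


Look up each index in the dictionary:
  4 -> 'run'
  2 -> 'slow'
  0 -> 'bar'
  1 -> 'test'
  1 -> 'test'
  2 -> 'slow'

Decoded: "run slow bar test test slow"


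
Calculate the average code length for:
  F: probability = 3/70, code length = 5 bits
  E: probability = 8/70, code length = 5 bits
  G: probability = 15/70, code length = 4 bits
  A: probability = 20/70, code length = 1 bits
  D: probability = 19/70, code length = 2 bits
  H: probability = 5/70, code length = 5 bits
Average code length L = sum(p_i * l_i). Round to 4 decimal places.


Weighted contributions p_i * l_i:
  F: (3/70) * 5 = 15/70
  E: (8/70) * 5 = 40/70
  G: (15/70) * 4 = 60/70
  A: (20/70) * 1 = 20/70
  D: (19/70) * 2 = 38/70
  H: (5/70) * 5 = 25/70
Sum = (15 + 40 + 60 + 20 + 38 + 25)/70 = 198/70

L = 198/70 = 2.8286 bits/symbol


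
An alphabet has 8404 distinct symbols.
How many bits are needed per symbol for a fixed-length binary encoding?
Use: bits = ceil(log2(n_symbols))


log2(8404) = 13.0369
Bracket: 2^13 = 8192 < 8404 <= 2^14 = 16384
So ceil(log2(8404)) = 14

bits = ceil(log2(8404)) = ceil(13.0369) = 14 bits


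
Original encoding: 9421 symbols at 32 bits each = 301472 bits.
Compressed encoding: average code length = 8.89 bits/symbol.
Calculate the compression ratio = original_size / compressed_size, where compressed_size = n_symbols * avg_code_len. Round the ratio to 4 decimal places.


original_size = n_symbols * orig_bits = 9421 * 32 = 301472 bits
compressed_size = n_symbols * avg_code_len = 9421 * 8.89 = 83752.69 bits
ratio = original_size / compressed_size = 301472 / 83752.69 = 3.5996

Compression ratio = 3.5996


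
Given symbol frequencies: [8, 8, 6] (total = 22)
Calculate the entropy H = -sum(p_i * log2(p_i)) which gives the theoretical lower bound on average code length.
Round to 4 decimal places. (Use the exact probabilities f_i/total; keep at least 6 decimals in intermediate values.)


Per-symbol terms -p_i * log2(p_i) with p_i = f_i/22:
  p = 8/22 = 0.363636: log2(p) = -1.459432, -p*log2(p) = 0.530702
  p = 8/22 = 0.363636: log2(p) = -1.459432, -p*log2(p) = 0.530702
  p = 6/22 = 0.272727: log2(p) = -1.874469, -p*log2(p) = 0.511219
H = 0.530702 + 0.530702 + 0.511219 = 1.572623

H = 1.5726 bits/symbol


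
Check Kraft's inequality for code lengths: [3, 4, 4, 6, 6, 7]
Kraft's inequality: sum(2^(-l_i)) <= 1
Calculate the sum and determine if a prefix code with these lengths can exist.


Sum = 2^(-3) + 2^(-4) + 2^(-4) + 2^(-6) + 2^(-6) + 2^(-7)
    = 0.125 + 0.0625 + 0.0625 + 0.015625 + 0.015625 + 0.0078125
    = 37/128 = 0.2890625
Since 0.2890625 <= 1, Kraft's inequality IS satisfied.
A prefix code with these lengths CAN exist.

Kraft sum = 0.2890625. Satisfied.


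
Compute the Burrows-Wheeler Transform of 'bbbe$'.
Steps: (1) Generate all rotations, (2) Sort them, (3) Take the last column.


Rotations (sorted):
  0: $bbbe -> last char: e
  1: bbbe$ -> last char: $
  2: bbe$b -> last char: b
  3: be$bb -> last char: b
  4: e$bbb -> last char: b


BWT = e$bbb


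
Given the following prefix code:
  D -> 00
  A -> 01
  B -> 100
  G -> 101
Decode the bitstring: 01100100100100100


Decoding step by step:
Bits 01 -> A
Bits 100 -> B
Bits 100 -> B
Bits 100 -> B
Bits 100 -> B
Bits 100 -> B


Decoded message: ABBBBB


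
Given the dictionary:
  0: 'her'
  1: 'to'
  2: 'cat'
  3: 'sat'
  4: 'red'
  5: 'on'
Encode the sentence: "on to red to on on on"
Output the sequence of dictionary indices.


Look up each word in the dictionary:
  'on' -> 5
  'to' -> 1
  'red' -> 4
  'to' -> 1
  'on' -> 5
  'on' -> 5
  'on' -> 5

Encoded: [5, 1, 4, 1, 5, 5, 5]


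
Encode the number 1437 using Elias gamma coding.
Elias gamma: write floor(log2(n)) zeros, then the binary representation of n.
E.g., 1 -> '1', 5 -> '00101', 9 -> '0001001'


num_bits = floor(log2(1437)) + 1 = 11
leading_zeros = num_bits - 1 = 10
binary(1437) = 10110011101

Elias gamma(1437) = '0000000000' + '10110011101' = 000000000010110011101 (21 bits)


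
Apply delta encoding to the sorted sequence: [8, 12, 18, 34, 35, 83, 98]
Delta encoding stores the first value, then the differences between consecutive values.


First value: 8
Deltas:
  12 - 8 = 4
  18 - 12 = 6
  34 - 18 = 16
  35 - 34 = 1
  83 - 35 = 48
  98 - 83 = 15


Delta encoded: [8, 4, 6, 16, 1, 48, 15]


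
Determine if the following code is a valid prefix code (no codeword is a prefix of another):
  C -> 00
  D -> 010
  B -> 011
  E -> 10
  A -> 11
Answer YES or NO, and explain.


Checking each pair (does one codeword prefix another?):
  C='00' vs D='010': no prefix
  C='00' vs B='011': no prefix
  C='00' vs E='10': no prefix
  C='00' vs A='11': no prefix
  D='010' vs C='00': no prefix
  D='010' vs B='011': no prefix
  D='010' vs E='10': no prefix
  D='010' vs A='11': no prefix
  B='011' vs C='00': no prefix
  B='011' vs D='010': no prefix
  B='011' vs E='10': no prefix
  B='011' vs A='11': no prefix
  E='10' vs C='00': no prefix
  E='10' vs D='010': no prefix
  E='10' vs B='011': no prefix
  E='10' vs A='11': no prefix
  A='11' vs C='00': no prefix
  A='11' vs D='010': no prefix
  A='11' vs B='011': no prefix
  A='11' vs E='10': no prefix
No violation found over all pairs.

YES -- this is a valid prefix code. No codeword is a prefix of any other codeword.


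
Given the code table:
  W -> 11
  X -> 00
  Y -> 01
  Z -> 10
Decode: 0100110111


Decoding:
01 -> Y
00 -> X
11 -> W
01 -> Y
11 -> W


Result: YXWYW


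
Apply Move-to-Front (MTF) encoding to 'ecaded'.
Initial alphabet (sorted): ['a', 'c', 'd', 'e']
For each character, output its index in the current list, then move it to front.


MTF encoding:
'e': index 3 in ['a', 'c', 'd', 'e'] -> ['e', 'a', 'c', 'd']
'c': index 2 in ['e', 'a', 'c', 'd'] -> ['c', 'e', 'a', 'd']
'a': index 2 in ['c', 'e', 'a', 'd'] -> ['a', 'c', 'e', 'd']
'd': index 3 in ['a', 'c', 'e', 'd'] -> ['d', 'a', 'c', 'e']
'e': index 3 in ['d', 'a', 'c', 'e'] -> ['e', 'd', 'a', 'c']
'd': index 1 in ['e', 'd', 'a', 'c'] -> ['d', 'e', 'a', 'c']


Output: [3, 2, 2, 3, 3, 1]


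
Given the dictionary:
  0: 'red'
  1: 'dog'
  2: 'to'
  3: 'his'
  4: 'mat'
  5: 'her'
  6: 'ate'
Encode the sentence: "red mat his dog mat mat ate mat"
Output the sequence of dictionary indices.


Look up each word in the dictionary:
  'red' -> 0
  'mat' -> 4
  'his' -> 3
  'dog' -> 1
  'mat' -> 4
  'mat' -> 4
  'ate' -> 6
  'mat' -> 4

Encoded: [0, 4, 3, 1, 4, 4, 6, 4]


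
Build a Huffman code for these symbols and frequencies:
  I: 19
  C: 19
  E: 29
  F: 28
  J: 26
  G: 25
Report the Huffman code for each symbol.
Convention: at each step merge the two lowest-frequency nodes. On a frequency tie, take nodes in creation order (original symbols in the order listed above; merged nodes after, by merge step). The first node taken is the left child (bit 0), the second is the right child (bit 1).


Huffman tree construction:
Step 1: Merge I(19) + C(19) = 38
Step 2: Merge G(25) + J(26) = 51
Step 3: Merge F(28) + E(29) = 57
Step 4: Merge (I+C)(38) + (G+J)(51) = 89
Step 5: Merge (F+E)(57) + ((I+C)+(G+J))(89) = 146
Read each symbol's code off the tree from the root (left child = 0, right child = 1).

Codes:
  I: 100 (length 3)
  C: 101 (length 3)
  E: 01 (length 2)
  F: 00 (length 2)
  J: 111 (length 3)
  G: 110 (length 3)
Average code length: 381/146 = 2.6096 bits/symbol


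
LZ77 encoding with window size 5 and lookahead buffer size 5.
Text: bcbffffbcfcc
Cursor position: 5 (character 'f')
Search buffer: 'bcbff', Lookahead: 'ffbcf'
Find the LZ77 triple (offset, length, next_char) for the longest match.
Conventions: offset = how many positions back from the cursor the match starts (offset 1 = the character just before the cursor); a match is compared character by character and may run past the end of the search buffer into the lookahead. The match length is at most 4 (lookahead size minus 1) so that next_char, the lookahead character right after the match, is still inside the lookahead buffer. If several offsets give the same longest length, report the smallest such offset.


Try each offset into the search buffer:
  offset=1 (pos 4, char 'f'): match length 2
  offset=2 (pos 3, char 'f'): match length 2
  offset=3 (pos 2, char 'b'): match length 0
  offset=4 (pos 1, char 'c'): match length 0
  offset=5 (pos 0, char 'b'): match length 0
Longest match has length 2, found at offsets 1, 2; take the smallest, offset 1.
next_char = character at position 5 + 2 = 7 -> 'b'

Best match: offset=1, length=2 (matching 'ff' starting at position 4)
LZ77 triple: (1, 2, 'b')


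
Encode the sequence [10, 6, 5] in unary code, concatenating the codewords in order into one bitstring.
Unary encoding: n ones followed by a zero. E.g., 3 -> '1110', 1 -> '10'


Encode each number as n ones followed by a terminating 0:
  10 -> 11111111110 (11 bits)
  6 -> 1111110 (7 bits)
  5 -> 111110 (6 bits)
Total length = 11 + 7 + 6 = 24 bits.

Unary([10, 6, 5]) = 111111111101111110111110 (24 bits)


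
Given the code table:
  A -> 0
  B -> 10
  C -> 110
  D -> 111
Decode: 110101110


Decoding:
110 -> C
10 -> B
111 -> D
0 -> A


Result: CBDA


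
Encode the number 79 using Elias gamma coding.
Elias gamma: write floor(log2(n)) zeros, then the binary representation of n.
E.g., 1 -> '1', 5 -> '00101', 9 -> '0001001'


num_bits = floor(log2(79)) + 1 = 7
leading_zeros = num_bits - 1 = 6
binary(79) = 1001111

Elias gamma(79) = '000000' + '1001111' = 0000001001111 (13 bits)


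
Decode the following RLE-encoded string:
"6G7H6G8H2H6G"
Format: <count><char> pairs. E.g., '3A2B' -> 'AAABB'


Expanding each <count><char> pair:
  6G -> 'GGGGGG'
  7H -> 'HHHHHHH'
  6G -> 'GGGGGG'
  8H -> 'HHHHHHHH'
  2H -> 'HH'
  6G -> 'GGGGGG'

Decoded = GGGGGGHHHHHHHGGGGGGHHHHHHHHHHGGGGGG


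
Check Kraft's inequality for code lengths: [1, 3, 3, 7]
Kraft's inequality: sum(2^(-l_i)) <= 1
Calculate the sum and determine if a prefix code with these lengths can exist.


Sum = 2^(-1) + 2^(-3) + 2^(-3) + 2^(-7)
    = 0.5 + 0.125 + 0.125 + 0.0078125
    = 97/128 = 0.7578125
Since 0.7578125 <= 1, Kraft's inequality IS satisfied.
A prefix code with these lengths CAN exist.

Kraft sum = 0.7578125. Satisfied.


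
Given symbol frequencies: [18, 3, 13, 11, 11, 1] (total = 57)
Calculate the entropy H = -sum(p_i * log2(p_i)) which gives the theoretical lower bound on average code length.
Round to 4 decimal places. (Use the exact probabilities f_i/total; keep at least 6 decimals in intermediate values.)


Per-symbol terms -p_i * log2(p_i) with p_i = f_i/57:
  p = 18/57 = 0.315789: log2(p) = -1.662965, -p*log2(p) = 0.525147
  p = 3/57 = 0.052632: log2(p) = -4.247928, -p*log2(p) = 0.223575
  p = 13/57 = 0.228070: log2(p) = -2.132450, -p*log2(p) = 0.486348
  p = 11/57 = 0.192982: log2(p) = -2.373458, -p*log2(p) = 0.458036
  p = 11/57 = 0.192982: log2(p) = -2.373458, -p*log2(p) = 0.458036
  p = 1/57 = 0.017544: log2(p) = -5.832890, -p*log2(p) = 0.102331
H = 0.525147 + 0.223575 + 0.486348 + 0.458036 + 0.458036 + 0.102331 = 2.253473

H = 2.2535 bits/symbol


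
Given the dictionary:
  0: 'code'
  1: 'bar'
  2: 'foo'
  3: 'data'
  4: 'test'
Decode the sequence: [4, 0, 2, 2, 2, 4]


Look up each index in the dictionary:
  4 -> 'test'
  0 -> 'code'
  2 -> 'foo'
  2 -> 'foo'
  2 -> 'foo'
  4 -> 'test'

Decoded: "test code foo foo foo test"


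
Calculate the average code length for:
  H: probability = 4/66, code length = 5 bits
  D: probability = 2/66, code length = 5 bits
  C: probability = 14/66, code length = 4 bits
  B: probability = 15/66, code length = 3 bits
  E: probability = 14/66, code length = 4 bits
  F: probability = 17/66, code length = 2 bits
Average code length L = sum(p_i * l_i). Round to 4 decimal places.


Weighted contributions p_i * l_i:
  H: (4/66) * 5 = 20/66
  D: (2/66) * 5 = 10/66
  C: (14/66) * 4 = 56/66
  B: (15/66) * 3 = 45/66
  E: (14/66) * 4 = 56/66
  F: (17/66) * 2 = 34/66
Sum = (20 + 10 + 56 + 45 + 56 + 34)/66 = 221/66

L = 221/66 = 3.3485 bits/symbol


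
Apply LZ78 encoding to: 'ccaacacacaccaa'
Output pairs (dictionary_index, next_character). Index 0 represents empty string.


LZ78 encoding steps:
Dictionary: {0: ''}
Step 1: w='' (idx 0), next='c' -> output (0, 'c'), add 'c' as idx 1
Step 2: w='c' (idx 1), next='a' -> output (1, 'a'), add 'ca' as idx 2
Step 3: w='' (idx 0), next='a' -> output (0, 'a'), add 'a' as idx 3
Step 4: w='ca' (idx 2), next='c' -> output (2, 'c'), add 'cac' as idx 4
Step 5: w='a' (idx 3), next='c' -> output (3, 'c'), add 'ac' as idx 5
Step 6: w='ac' (idx 5), next='c' -> output (5, 'c'), add 'acc' as idx 6
Step 7: w='a' (idx 3), next='a' -> output (3, 'a'), add 'aa' as idx 7


Encoded: [(0, 'c'), (1, 'a'), (0, 'a'), (2, 'c'), (3, 'c'), (5, 'c'), (3, 'a')]


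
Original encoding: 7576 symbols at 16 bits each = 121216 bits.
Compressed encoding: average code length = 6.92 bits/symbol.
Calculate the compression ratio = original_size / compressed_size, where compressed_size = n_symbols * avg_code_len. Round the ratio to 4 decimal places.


original_size = n_symbols * orig_bits = 7576 * 16 = 121216 bits
compressed_size = n_symbols * avg_code_len = 7576 * 6.92 = 52425.92 bits
ratio = original_size / compressed_size = 121216 / 52425.92 = 2.3121

Compression ratio = 2.3121


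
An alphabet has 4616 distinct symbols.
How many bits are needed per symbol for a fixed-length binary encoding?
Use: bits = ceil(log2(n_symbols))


log2(4616) = 12.1724
Bracket: 2^12 = 4096 < 4616 <= 2^13 = 8192
So ceil(log2(4616)) = 13

bits = ceil(log2(4616)) = ceil(12.1724) = 13 bits


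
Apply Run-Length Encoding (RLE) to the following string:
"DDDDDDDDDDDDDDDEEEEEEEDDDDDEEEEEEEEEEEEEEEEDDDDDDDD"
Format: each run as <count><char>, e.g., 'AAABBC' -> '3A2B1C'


Scanning runs left to right:
  i=0: run of 'D' x 15 -> '15D'
  i=15: run of 'E' x 7 -> '7E'
  i=22: run of 'D' x 5 -> '5D'
  i=27: run of 'E' x 16 -> '16E'
  i=43: run of 'D' x 8 -> '8D'

RLE = 15D7E5D16E8D


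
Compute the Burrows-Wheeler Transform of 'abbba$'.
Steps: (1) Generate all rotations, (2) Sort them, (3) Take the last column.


Rotations (sorted):
  0: $abbba -> last char: a
  1: a$abbb -> last char: b
  2: abbba$ -> last char: $
  3: ba$abb -> last char: b
  4: bba$ab -> last char: b
  5: bbba$a -> last char: a


BWT = ab$bba


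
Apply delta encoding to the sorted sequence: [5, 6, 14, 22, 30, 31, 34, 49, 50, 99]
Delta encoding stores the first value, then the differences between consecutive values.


First value: 5
Deltas:
  6 - 5 = 1
  14 - 6 = 8
  22 - 14 = 8
  30 - 22 = 8
  31 - 30 = 1
  34 - 31 = 3
  49 - 34 = 15
  50 - 49 = 1
  99 - 50 = 49


Delta encoded: [5, 1, 8, 8, 8, 1, 3, 15, 1, 49]


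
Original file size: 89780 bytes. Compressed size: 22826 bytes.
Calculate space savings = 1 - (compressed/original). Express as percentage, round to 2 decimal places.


ratio = compressed/original = 22826/89780 = 0.254244
savings = 1 - ratio = 1 - 0.254244 = 0.745756
as a percentage: 0.745756 * 100 = 74.58%

Space savings = 1 - 22826/89780 = 74.58%


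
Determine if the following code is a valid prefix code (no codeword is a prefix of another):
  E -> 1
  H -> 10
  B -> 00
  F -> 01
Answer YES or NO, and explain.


Checking each pair (does one codeword prefix another?):
  E='1' vs H='10': prefix -- VIOLATION

NO -- this is NOT a valid prefix code. E (1) is a prefix of H (10).


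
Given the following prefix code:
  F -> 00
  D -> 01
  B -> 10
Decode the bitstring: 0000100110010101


Decoding step by step:
Bits 00 -> F
Bits 00 -> F
Bits 10 -> B
Bits 01 -> D
Bits 10 -> B
Bits 01 -> D
Bits 01 -> D
Bits 01 -> D


Decoded message: FFBDBDDD


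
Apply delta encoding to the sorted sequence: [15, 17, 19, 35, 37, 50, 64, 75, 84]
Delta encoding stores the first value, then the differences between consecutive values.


First value: 15
Deltas:
  17 - 15 = 2
  19 - 17 = 2
  35 - 19 = 16
  37 - 35 = 2
  50 - 37 = 13
  64 - 50 = 14
  75 - 64 = 11
  84 - 75 = 9


Delta encoded: [15, 2, 2, 16, 2, 13, 14, 11, 9]


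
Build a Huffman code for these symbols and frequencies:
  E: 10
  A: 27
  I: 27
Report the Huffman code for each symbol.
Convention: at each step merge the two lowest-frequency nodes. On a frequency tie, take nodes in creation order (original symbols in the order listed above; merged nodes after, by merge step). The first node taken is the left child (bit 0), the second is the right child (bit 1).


Huffman tree construction:
Step 1: Merge E(10) + A(27) = 37
Step 2: Merge I(27) + (E+A)(37) = 64
Read each symbol's code off the tree from the root (left child = 0, right child = 1).

Codes:
  E: 10 (length 2)
  A: 11 (length 2)
  I: 0 (length 1)
Average code length: 101/64 = 1.5781 bits/symbol


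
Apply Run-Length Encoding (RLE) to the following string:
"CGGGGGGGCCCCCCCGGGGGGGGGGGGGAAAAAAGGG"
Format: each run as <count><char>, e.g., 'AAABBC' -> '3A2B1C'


Scanning runs left to right:
  i=0: run of 'C' x 1 -> '1C'
  i=1: run of 'G' x 7 -> '7G'
  i=8: run of 'C' x 7 -> '7C'
  i=15: run of 'G' x 13 -> '13G'
  i=28: run of 'A' x 6 -> '6A'
  i=34: run of 'G' x 3 -> '3G'

RLE = 1C7G7C13G6A3G


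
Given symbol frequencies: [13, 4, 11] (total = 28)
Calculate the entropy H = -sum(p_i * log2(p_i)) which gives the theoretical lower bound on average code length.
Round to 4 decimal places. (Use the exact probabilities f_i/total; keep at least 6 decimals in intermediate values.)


Per-symbol terms -p_i * log2(p_i) with p_i = f_i/28:
  p = 13/28 = 0.464286: log2(p) = -1.106915, -p*log2(p) = 0.513925
  p = 4/28 = 0.142857: log2(p) = -2.807355, -p*log2(p) = 0.401051
  p = 11/28 = 0.392857: log2(p) = -1.347923, -p*log2(p) = 0.529541
H = 0.513925 + 0.401051 + 0.529541 = 1.444517

H = 1.4445 bits/symbol


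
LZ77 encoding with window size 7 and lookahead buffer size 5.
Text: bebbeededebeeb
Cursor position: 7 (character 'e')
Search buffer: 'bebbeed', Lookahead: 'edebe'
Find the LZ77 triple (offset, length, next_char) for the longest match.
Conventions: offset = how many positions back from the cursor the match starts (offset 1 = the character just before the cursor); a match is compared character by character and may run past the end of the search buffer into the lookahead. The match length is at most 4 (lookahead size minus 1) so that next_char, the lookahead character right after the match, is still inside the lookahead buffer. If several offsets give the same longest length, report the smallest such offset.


Try each offset into the search buffer:
  offset=1 (pos 6, char 'd'): match length 0
  offset=2 (pos 5, char 'e'): match length 3
  offset=3 (pos 4, char 'e'): match length 1
  offset=4 (pos 3, char 'b'): match length 0
  offset=5 (pos 2, char 'b'): match length 0
  offset=6 (pos 1, char 'e'): match length 1
  offset=7 (pos 0, char 'b'): match length 0
Longest match has length 3 at offset 2.
next_char = character at position 7 + 3 = 10 -> 'b'

Best match: offset=2, length=3 (matching 'ede' starting at position 5)
LZ77 triple: (2, 3, 'b')


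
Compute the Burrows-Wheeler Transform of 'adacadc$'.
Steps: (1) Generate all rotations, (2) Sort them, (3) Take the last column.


Rotations (sorted):
  0: $adacadc -> last char: c
  1: acadc$ad -> last char: d
  2: adacadc$ -> last char: $
  3: adc$adac -> last char: c
  4: c$adacad -> last char: d
  5: cadc$ada -> last char: a
  6: dacadc$a -> last char: a
  7: dc$adaca -> last char: a


BWT = cd$cdaaa


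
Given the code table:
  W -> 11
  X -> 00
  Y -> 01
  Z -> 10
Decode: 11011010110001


Decoding:
11 -> W
01 -> Y
10 -> Z
10 -> Z
11 -> W
00 -> X
01 -> Y


Result: WYZZWXY


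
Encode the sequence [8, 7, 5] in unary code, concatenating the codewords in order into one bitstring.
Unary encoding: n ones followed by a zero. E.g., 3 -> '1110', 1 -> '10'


Encode each number as n ones followed by a terminating 0:
  8 -> 111111110 (9 bits)
  7 -> 11111110 (8 bits)
  5 -> 111110 (6 bits)
Total length = 9 + 8 + 6 = 23 bits.

Unary([8, 7, 5]) = 11111111011111110111110 (23 bits)


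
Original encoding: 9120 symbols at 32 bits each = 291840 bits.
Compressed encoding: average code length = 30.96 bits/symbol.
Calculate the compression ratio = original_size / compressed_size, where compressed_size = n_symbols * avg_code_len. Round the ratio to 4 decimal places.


original_size = n_symbols * orig_bits = 9120 * 32 = 291840 bits
compressed_size = n_symbols * avg_code_len = 9120 * 30.96 = 282355.2 bits
ratio = original_size / compressed_size = 291840 / 282355.2 = 1.0336

Compression ratio = 1.0336


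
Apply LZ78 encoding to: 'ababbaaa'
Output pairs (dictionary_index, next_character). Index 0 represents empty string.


LZ78 encoding steps:
Dictionary: {0: ''}
Step 1: w='' (idx 0), next='a' -> output (0, 'a'), add 'a' as idx 1
Step 2: w='' (idx 0), next='b' -> output (0, 'b'), add 'b' as idx 2
Step 3: w='a' (idx 1), next='b' -> output (1, 'b'), add 'ab' as idx 3
Step 4: w='b' (idx 2), next='a' -> output (2, 'a'), add 'ba' as idx 4
Step 5: w='a' (idx 1), next='a' -> output (1, 'a'), add 'aa' as idx 5


Encoded: [(0, 'a'), (0, 'b'), (1, 'b'), (2, 'a'), (1, 'a')]


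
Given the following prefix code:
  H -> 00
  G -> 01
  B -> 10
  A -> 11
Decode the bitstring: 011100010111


Decoding step by step:
Bits 01 -> G
Bits 11 -> A
Bits 00 -> H
Bits 01 -> G
Bits 01 -> G
Bits 11 -> A


Decoded message: GAHGGA


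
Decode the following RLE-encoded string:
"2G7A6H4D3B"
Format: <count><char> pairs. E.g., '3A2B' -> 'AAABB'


Expanding each <count><char> pair:
  2G -> 'GG'
  7A -> 'AAAAAAA'
  6H -> 'HHHHHH'
  4D -> 'DDDD'
  3B -> 'BBB'

Decoded = GGAAAAAAAHHHHHHDDDDBBB


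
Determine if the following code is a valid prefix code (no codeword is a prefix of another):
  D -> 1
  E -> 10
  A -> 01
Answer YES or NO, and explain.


Checking each pair (does one codeword prefix another?):
  D='1' vs E='10': prefix -- VIOLATION

NO -- this is NOT a valid prefix code. D (1) is a prefix of E (10).


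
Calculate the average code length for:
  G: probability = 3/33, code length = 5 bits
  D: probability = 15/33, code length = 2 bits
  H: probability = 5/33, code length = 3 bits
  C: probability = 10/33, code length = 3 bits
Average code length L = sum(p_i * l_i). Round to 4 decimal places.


Weighted contributions p_i * l_i:
  G: (3/33) * 5 = 15/33
  D: (15/33) * 2 = 30/33
  H: (5/33) * 3 = 15/33
  C: (10/33) * 3 = 30/33
Sum = (15 + 30 + 15 + 30)/33 = 90/33

L = 90/33 = 2.7273 bits/symbol


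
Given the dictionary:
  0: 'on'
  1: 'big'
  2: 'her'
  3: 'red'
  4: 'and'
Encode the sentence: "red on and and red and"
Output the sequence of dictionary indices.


Look up each word in the dictionary:
  'red' -> 3
  'on' -> 0
  'and' -> 4
  'and' -> 4
  'red' -> 3
  'and' -> 4

Encoded: [3, 0, 4, 4, 3, 4]


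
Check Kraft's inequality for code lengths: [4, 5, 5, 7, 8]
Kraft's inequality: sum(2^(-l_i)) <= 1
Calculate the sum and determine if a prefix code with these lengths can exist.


Sum = 2^(-4) + 2^(-5) + 2^(-5) + 2^(-7) + 2^(-8)
    = 0.0625 + 0.03125 + 0.03125 + 0.0078125 + 0.00390625
    = 35/256 = 0.13671875
Since 0.13671875 <= 1, Kraft's inequality IS satisfied.
A prefix code with these lengths CAN exist.

Kraft sum = 0.13671875. Satisfied.


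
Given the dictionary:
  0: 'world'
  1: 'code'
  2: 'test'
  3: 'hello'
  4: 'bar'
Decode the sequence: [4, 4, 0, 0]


Look up each index in the dictionary:
  4 -> 'bar'
  4 -> 'bar'
  0 -> 'world'
  0 -> 'world'

Decoded: "bar bar world world"


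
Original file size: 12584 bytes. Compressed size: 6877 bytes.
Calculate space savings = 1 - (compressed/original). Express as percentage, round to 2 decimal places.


ratio = compressed/original = 6877/12584 = 0.546488
savings = 1 - ratio = 1 - 0.546488 = 0.453512
as a percentage: 0.453512 * 100 = 45.35%

Space savings = 1 - 6877/12584 = 45.35%


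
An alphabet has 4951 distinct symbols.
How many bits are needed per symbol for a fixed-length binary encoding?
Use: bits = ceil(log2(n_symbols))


log2(4951) = 12.2735
Bracket: 2^12 = 4096 < 4951 <= 2^13 = 8192
So ceil(log2(4951)) = 13

bits = ceil(log2(4951)) = ceil(12.2735) = 13 bits


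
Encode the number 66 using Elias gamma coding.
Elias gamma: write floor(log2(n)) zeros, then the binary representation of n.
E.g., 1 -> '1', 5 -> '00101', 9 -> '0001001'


num_bits = floor(log2(66)) + 1 = 7
leading_zeros = num_bits - 1 = 6
binary(66) = 1000010

Elias gamma(66) = '000000' + '1000010' = 0000001000010 (13 bits)


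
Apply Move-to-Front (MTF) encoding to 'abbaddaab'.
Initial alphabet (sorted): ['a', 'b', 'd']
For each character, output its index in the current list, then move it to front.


MTF encoding:
'a': index 0 in ['a', 'b', 'd'] -> ['a', 'b', 'd']
'b': index 1 in ['a', 'b', 'd'] -> ['b', 'a', 'd']
'b': index 0 in ['b', 'a', 'd'] -> ['b', 'a', 'd']
'a': index 1 in ['b', 'a', 'd'] -> ['a', 'b', 'd']
'd': index 2 in ['a', 'b', 'd'] -> ['d', 'a', 'b']
'd': index 0 in ['d', 'a', 'b'] -> ['d', 'a', 'b']
'a': index 1 in ['d', 'a', 'b'] -> ['a', 'd', 'b']
'a': index 0 in ['a', 'd', 'b'] -> ['a', 'd', 'b']
'b': index 2 in ['a', 'd', 'b'] -> ['b', 'a', 'd']


Output: [0, 1, 0, 1, 2, 0, 1, 0, 2]


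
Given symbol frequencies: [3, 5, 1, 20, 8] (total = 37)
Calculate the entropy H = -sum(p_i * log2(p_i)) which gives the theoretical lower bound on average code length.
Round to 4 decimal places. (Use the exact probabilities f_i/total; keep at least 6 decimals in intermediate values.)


Per-symbol terms -p_i * log2(p_i) with p_i = f_i/37:
  p = 3/37 = 0.081081: log2(p) = -3.624491, -p*log2(p) = 0.293878
  p = 5/37 = 0.135135: log2(p) = -2.887525, -p*log2(p) = 0.390206
  p = 1/37 = 0.027027: log2(p) = -5.209453, -p*log2(p) = 0.140796
  p = 20/37 = 0.540541: log2(p) = -0.887525, -p*log2(p) = 0.479743
  p = 8/37 = 0.216216: log2(p) = -2.209453, -p*log2(p) = 0.477720
H = 0.293878 + 0.390206 + 0.140796 + 0.479743 + 0.477720 = 1.782343

H = 1.7823 bits/symbol


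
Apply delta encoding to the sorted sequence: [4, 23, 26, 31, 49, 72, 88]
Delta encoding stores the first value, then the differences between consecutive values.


First value: 4
Deltas:
  23 - 4 = 19
  26 - 23 = 3
  31 - 26 = 5
  49 - 31 = 18
  72 - 49 = 23
  88 - 72 = 16


Delta encoded: [4, 19, 3, 5, 18, 23, 16]


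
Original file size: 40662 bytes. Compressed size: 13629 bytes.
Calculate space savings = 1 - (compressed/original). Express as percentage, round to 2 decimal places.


ratio = compressed/original = 13629/40662 = 0.335178
savings = 1 - ratio = 1 - 0.335178 = 0.664822
as a percentage: 0.664822 * 100 = 66.48%

Space savings = 1 - 13629/40662 = 66.48%


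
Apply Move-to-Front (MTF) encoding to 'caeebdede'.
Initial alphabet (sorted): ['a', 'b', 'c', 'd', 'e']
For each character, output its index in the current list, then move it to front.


MTF encoding:
'c': index 2 in ['a', 'b', 'c', 'd', 'e'] -> ['c', 'a', 'b', 'd', 'e']
'a': index 1 in ['c', 'a', 'b', 'd', 'e'] -> ['a', 'c', 'b', 'd', 'e']
'e': index 4 in ['a', 'c', 'b', 'd', 'e'] -> ['e', 'a', 'c', 'b', 'd']
'e': index 0 in ['e', 'a', 'c', 'b', 'd'] -> ['e', 'a', 'c', 'b', 'd']
'b': index 3 in ['e', 'a', 'c', 'b', 'd'] -> ['b', 'e', 'a', 'c', 'd']
'd': index 4 in ['b', 'e', 'a', 'c', 'd'] -> ['d', 'b', 'e', 'a', 'c']
'e': index 2 in ['d', 'b', 'e', 'a', 'c'] -> ['e', 'd', 'b', 'a', 'c']
'd': index 1 in ['e', 'd', 'b', 'a', 'c'] -> ['d', 'e', 'b', 'a', 'c']
'e': index 1 in ['d', 'e', 'b', 'a', 'c'] -> ['e', 'd', 'b', 'a', 'c']


Output: [2, 1, 4, 0, 3, 4, 2, 1, 1]


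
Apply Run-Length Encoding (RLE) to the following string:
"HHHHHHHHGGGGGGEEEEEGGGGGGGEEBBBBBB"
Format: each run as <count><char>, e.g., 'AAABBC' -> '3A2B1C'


Scanning runs left to right:
  i=0: run of 'H' x 8 -> '8H'
  i=8: run of 'G' x 6 -> '6G'
  i=14: run of 'E' x 5 -> '5E'
  i=19: run of 'G' x 7 -> '7G'
  i=26: run of 'E' x 2 -> '2E'
  i=28: run of 'B' x 6 -> '6B'

RLE = 8H6G5E7G2E6B


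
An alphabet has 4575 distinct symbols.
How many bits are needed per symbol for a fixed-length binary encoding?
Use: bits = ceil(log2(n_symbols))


log2(4575) = 12.1596
Bracket: 2^12 = 4096 < 4575 <= 2^13 = 8192
So ceil(log2(4575)) = 13

bits = ceil(log2(4575)) = ceil(12.1596) = 13 bits


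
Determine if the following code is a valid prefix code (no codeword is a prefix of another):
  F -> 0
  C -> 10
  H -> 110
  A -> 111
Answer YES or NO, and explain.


Checking each pair (does one codeword prefix another?):
  F='0' vs C='10': no prefix
  F='0' vs H='110': no prefix
  F='0' vs A='111': no prefix
  C='10' vs F='0': no prefix
  C='10' vs H='110': no prefix
  C='10' vs A='111': no prefix
  H='110' vs F='0': no prefix
  H='110' vs C='10': no prefix
  H='110' vs A='111': no prefix
  A='111' vs F='0': no prefix
  A='111' vs C='10': no prefix
  A='111' vs H='110': no prefix
No violation found over all pairs.

YES -- this is a valid prefix code. No codeword is a prefix of any other codeword.


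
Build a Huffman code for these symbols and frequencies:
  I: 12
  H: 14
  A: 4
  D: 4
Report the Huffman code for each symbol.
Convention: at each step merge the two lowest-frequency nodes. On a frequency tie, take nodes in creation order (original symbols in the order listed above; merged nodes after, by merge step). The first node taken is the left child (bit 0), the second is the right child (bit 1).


Huffman tree construction:
Step 1: Merge A(4) + D(4) = 8
Step 2: Merge (A+D)(8) + I(12) = 20
Step 3: Merge H(14) + ((A+D)+I)(20) = 34
Read each symbol's code off the tree from the root (left child = 0, right child = 1).

Codes:
  I: 11 (length 2)
  H: 0 (length 1)
  A: 100 (length 3)
  D: 101 (length 3)
Average code length: 62/34 = 1.8235 bits/symbol


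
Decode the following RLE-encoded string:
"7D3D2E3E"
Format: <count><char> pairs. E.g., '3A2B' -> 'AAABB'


Expanding each <count><char> pair:
  7D -> 'DDDDDDD'
  3D -> 'DDD'
  2E -> 'EE'
  3E -> 'EEE'

Decoded = DDDDDDDDDDEEEEE


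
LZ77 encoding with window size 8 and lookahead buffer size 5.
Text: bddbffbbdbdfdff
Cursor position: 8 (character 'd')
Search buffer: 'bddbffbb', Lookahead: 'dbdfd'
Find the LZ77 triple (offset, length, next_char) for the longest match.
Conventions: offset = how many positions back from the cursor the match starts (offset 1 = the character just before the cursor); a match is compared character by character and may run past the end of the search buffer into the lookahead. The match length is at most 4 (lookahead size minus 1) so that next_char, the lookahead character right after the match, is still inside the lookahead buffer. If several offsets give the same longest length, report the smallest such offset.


Try each offset into the search buffer:
  offset=1 (pos 7, char 'b'): match length 0
  offset=2 (pos 6, char 'b'): match length 0
  offset=3 (pos 5, char 'f'): match length 0
  offset=4 (pos 4, char 'f'): match length 0
  offset=5 (pos 3, char 'b'): match length 0
  offset=6 (pos 2, char 'd'): match length 2
  offset=7 (pos 1, char 'd'): match length 1
  offset=8 (pos 0, char 'b'): match length 0
Longest match has length 2 at offset 6.
next_char = character at position 8 + 2 = 10 -> 'd'

Best match: offset=6, length=2 (matching 'db' starting at position 2)
LZ77 triple: (6, 2, 'd')


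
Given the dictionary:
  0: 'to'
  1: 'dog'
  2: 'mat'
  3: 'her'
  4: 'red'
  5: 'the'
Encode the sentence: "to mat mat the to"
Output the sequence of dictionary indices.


Look up each word in the dictionary:
  'to' -> 0
  'mat' -> 2
  'mat' -> 2
  'the' -> 5
  'to' -> 0

Encoded: [0, 2, 2, 5, 0]


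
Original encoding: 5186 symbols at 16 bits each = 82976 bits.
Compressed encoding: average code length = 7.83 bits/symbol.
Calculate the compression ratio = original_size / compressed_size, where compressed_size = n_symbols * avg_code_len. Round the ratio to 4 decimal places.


original_size = n_symbols * orig_bits = 5186 * 16 = 82976 bits
compressed_size = n_symbols * avg_code_len = 5186 * 7.83 = 40606.38 bits
ratio = original_size / compressed_size = 82976 / 40606.38 = 2.0434

Compression ratio = 2.0434


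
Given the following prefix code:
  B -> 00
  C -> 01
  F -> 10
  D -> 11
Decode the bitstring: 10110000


Decoding step by step:
Bits 10 -> F
Bits 11 -> D
Bits 00 -> B
Bits 00 -> B


Decoded message: FDBB


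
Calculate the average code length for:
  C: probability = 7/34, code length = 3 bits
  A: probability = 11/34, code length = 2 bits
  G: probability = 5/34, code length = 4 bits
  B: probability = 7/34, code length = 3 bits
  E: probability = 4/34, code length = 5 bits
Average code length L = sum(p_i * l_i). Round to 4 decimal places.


Weighted contributions p_i * l_i:
  C: (7/34) * 3 = 21/34
  A: (11/34) * 2 = 22/34
  G: (5/34) * 4 = 20/34
  B: (7/34) * 3 = 21/34
  E: (4/34) * 5 = 20/34
Sum = (21 + 22 + 20 + 21 + 20)/34 = 104/34

L = 104/34 = 3.0588 bits/symbol


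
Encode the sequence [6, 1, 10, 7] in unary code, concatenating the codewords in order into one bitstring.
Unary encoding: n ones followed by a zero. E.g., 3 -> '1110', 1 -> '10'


Encode each number as n ones followed by a terminating 0:
  6 -> 1111110 (7 bits)
  1 -> 10 (2 bits)
  10 -> 11111111110 (11 bits)
  7 -> 11111110 (8 bits)
Total length = 7 + 2 + 11 + 8 = 28 bits.

Unary([6, 1, 10, 7]) = 1111110101111111111011111110 (28 bits)


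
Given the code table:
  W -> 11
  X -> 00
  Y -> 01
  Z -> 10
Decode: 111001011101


Decoding:
11 -> W
10 -> Z
01 -> Y
01 -> Y
11 -> W
01 -> Y


Result: WZYYWY


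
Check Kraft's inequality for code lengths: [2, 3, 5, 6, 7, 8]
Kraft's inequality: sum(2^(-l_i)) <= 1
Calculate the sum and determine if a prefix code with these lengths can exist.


Sum = 2^(-2) + 2^(-3) + 2^(-5) + 2^(-6) + 2^(-7) + 2^(-8)
    = 0.25 + 0.125 + 0.03125 + 0.015625 + 0.0078125 + 0.00390625
    = 111/256 = 0.43359375
Since 0.43359375 <= 1, Kraft's inequality IS satisfied.
A prefix code with these lengths CAN exist.

Kraft sum = 0.43359375. Satisfied.


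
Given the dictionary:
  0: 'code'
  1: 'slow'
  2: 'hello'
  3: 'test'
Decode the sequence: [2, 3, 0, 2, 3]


Look up each index in the dictionary:
  2 -> 'hello'
  3 -> 'test'
  0 -> 'code'
  2 -> 'hello'
  3 -> 'test'

Decoded: "hello test code hello test"


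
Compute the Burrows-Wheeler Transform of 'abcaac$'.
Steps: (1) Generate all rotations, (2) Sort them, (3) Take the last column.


Rotations (sorted):
  0: $abcaac -> last char: c
  1: aac$abc -> last char: c
  2: abcaac$ -> last char: $
  3: ac$abca -> last char: a
  4: bcaac$a -> last char: a
  5: c$abcaa -> last char: a
  6: caac$ab -> last char: b


BWT = cc$aaab


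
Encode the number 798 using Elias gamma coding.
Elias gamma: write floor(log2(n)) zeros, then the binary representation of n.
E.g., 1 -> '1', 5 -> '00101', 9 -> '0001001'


num_bits = floor(log2(798)) + 1 = 10
leading_zeros = num_bits - 1 = 9
binary(798) = 1100011110

Elias gamma(798) = '000000000' + '1100011110' = 0000000001100011110 (19 bits)
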